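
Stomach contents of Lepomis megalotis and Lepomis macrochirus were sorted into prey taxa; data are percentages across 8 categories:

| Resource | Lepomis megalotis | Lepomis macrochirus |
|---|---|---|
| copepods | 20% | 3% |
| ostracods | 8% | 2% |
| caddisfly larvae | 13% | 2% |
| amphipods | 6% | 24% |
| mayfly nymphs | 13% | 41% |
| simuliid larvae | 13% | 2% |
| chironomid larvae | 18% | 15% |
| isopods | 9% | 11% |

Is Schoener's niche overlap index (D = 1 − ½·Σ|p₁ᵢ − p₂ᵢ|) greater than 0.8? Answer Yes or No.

Convert percentages to proportions (divide by 100).
Σ|p₁ᵢ − p₂ᵢ| = 0.17 + 0.06 + 0.11 + 0.18 + 0.28 + 0.11 + 0.03 + 0.02 = 0.96
D = 1 − ½ × 0.96 = 1 − 0.480 = 0.5200
D = 0.5200 < 0.8 → No.

No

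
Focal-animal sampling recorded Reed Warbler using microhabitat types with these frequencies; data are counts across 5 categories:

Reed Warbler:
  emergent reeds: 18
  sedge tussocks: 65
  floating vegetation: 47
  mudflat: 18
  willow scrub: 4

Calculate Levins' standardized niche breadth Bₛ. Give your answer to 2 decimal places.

0.56

Proportions for Reed Warbler (n=152): 18/152=0.1184, 65/152=0.4276, 47/152=0.3092, 18/152=0.1184, 4/152=0.0263
Σpᵢ² = 0.1184² + 0.4276² + 0.3092² + 0.1184² + 0.0263² = 0.014019 + 0.182842 + 0.095605 + 0.014019 + 0.000692 = 0.307177
B = 1 / 0.307177 = 3.2555
Bₛ = (B − 1)/(n − 1) = (3.2555 − 1)/(5 − 1) = 2.2555/4 = 0.5639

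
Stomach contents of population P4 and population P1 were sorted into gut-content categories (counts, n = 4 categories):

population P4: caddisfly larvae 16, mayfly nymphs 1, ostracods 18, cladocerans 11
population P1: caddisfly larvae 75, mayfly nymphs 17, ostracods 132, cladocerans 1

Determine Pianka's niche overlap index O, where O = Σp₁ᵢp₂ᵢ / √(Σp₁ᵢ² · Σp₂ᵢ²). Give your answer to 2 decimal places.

0.89

Proportions for population P4 (n=46): 16/46=0.3478, 1/46=0.0217, 18/46=0.3913, 11/46=0.2391
Proportions for population P1 (n=225): 75/225=0.3333, 17/225=0.0756, 132/225=0.5867, 1/225=0.0044
Σ p₁ᵢp₂ᵢ = 0.115922 + 0.001641 + 0.229576 + 0.001052 = 0.348191
Σp_1ᵢ² = 0.3478² + 0.0217² + 0.3913² + 0.2391² = 0.120965 + 0.000471 + 0.153116 + 0.057169 = 0.331721
Σp_2ᵢ² = 0.3333² + 0.0756² + 0.5867² + 0.0044² = 0.111089 + 0.005715 + 0.344217 + 0.000019 = 0.461040
O = 0.348191 / √(0.331721 × 0.461040) = 0.348191 / 0.3910712 = 0.8904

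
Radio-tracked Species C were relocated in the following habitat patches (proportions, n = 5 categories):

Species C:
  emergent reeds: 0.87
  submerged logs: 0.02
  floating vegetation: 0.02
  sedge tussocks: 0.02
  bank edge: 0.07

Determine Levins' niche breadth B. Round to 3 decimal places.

1.311

Σpᵢ² = 0.87² + 0.02² + 0.02² + 0.02² + 0.07² = 0.7569 + 0.0004 + 0.0004 + 0.0004 + 0.0049 = 0.7630
B = 1 / 0.7630 = 1.31062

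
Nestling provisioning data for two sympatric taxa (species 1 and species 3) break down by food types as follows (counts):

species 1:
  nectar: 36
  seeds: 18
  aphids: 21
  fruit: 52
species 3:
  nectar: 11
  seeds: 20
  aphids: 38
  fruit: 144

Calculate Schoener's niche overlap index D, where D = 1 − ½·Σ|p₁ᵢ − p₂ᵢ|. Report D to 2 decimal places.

0.72

Proportions for species 1 (n=127): 36/127=0.2835, 18/127=0.1417, 21/127=0.1654, 52/127=0.4094
Proportions for species 3 (n=213): 11/213=0.0516, 20/213=0.0939, 38/213=0.1784, 144/213=0.6761
Σ|p₁ᵢ − p₂ᵢ| = 0.2319 + 0.0478 + 0.0130 + 0.2667 = 0.5594
D = 1 − ½ × 0.5594 = 1 − 0.27970 = 0.72030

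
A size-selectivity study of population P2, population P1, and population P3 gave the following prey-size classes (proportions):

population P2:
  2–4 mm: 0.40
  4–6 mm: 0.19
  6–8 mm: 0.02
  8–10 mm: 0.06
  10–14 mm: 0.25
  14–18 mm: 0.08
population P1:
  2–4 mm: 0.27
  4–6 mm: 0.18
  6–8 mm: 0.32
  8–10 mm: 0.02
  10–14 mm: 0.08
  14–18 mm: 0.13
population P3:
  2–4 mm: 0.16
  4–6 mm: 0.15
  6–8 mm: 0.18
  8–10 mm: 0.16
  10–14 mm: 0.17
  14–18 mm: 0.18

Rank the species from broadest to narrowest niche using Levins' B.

population P3 > population P1 > population P2

Σp_P2ᵢ² = 0.40² + 0.19² + 0.02² + 0.06² + 0.25² + 0.08² = 0.1600 + 0.0361 + 0.0004 + 0.0036 + 0.0625 + 0.0064 = 0.2690
B_P2 = 1 / 0.2690 = 3.7175
Σp_P1ᵢ² = 0.27² + 0.18² + 0.32² + 0.02² + 0.08² + 0.13² = 0.0729 + 0.0324 + 0.1024 + 0.0004 + 0.0064 + 0.0169 = 0.2314
B_P1 = 1 / 0.2314 = 4.3215
Σp_P3ᵢ² = 0.16² + 0.15² + 0.18² + 0.16² + 0.17² + 0.18² = 0.0256 + 0.0225 + 0.0324 + 0.0256 + 0.0289 + 0.0324 = 0.1674
B_P3 = 1 / 0.1674 = 5.9737
Ranking by B (broadest → narrowest): population P3 (5.97) > population P1 (4.32) > population P2 (3.72)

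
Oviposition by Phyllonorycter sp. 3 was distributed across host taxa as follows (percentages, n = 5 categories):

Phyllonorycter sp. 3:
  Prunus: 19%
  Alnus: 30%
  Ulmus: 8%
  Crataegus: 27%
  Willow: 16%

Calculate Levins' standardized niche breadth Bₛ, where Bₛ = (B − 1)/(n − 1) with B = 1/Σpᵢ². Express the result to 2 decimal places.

Convert percentages to proportions (divide by 100).
Σpᵢ² = 0.19² + 0.30² + 0.08² + 0.27² + 0.16² = 0.0361 + 0.0900 + 0.0064 + 0.0729 + 0.0256 = 0.2310
B = 1 / 0.2310 = 4.3290
Bₛ = (B − 1)/(n − 1) = (4.3290 − 1)/(5 − 1) = 3.3290/4 = 0.8323

0.83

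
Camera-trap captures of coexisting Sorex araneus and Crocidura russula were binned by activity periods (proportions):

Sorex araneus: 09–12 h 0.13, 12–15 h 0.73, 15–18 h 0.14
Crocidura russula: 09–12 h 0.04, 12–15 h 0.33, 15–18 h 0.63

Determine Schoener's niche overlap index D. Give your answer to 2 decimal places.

0.51

Σ|p₁ᵢ − p₂ᵢ| = 0.09 + 0.40 + 0.49 = 0.98
D = 1 − ½ × 0.98 = 1 − 0.490 = 0.5100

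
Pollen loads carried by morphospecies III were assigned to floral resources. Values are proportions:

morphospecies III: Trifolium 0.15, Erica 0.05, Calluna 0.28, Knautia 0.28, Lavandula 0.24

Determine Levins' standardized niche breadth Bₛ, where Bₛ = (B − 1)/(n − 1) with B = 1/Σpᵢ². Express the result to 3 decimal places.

0.794

Σpᵢ² = 0.15² + 0.05² + 0.28² + 0.28² + 0.24² = 0.0225 + 0.0025 + 0.0784 + 0.0784 + 0.0576 = 0.2394
B = 1 / 0.2394 = 4.17711
Bₛ = (B − 1)/(n − 1) = (4.17711 − 1)/(5 − 1) = 3.17711/4 = 0.79428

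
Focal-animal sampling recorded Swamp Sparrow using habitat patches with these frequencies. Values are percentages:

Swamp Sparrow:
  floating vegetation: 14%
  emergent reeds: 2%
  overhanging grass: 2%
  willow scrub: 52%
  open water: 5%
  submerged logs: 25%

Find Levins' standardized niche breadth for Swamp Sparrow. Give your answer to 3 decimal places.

0.362

Convert percentages to proportions (divide by 100).
Σpᵢ² = 0.14² + 0.02² + 0.02² + 0.52² + 0.05² + 0.25² = 0.0196 + 0.0004 + 0.0004 + 0.2704 + 0.0025 + 0.0625 = 0.3558
B = 1 / 0.3558 = 2.81057
Bₛ = (B − 1)/(n − 1) = (2.81057 − 1)/(6 − 1) = 1.81057/5 = 0.36211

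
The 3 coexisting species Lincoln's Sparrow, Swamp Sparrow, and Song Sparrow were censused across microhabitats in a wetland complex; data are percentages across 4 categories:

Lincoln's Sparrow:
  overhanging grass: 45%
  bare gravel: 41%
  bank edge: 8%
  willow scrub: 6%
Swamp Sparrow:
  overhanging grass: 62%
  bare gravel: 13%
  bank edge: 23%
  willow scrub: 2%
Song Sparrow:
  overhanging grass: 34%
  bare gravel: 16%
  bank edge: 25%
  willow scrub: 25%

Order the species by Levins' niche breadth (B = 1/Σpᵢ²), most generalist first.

Convert percentages to proportions (divide by 100).
Σp_Lincᵢ² = 0.45² + 0.41² + 0.08² + 0.06² = 0.2025 + 0.1681 + 0.0064 + 0.0036 = 0.3806
B_Linc = 1 / 0.3806 = 2.6274
Σp_Swamᵢ² = 0.62² + 0.13² + 0.23² + 0.02² = 0.3844 + 0.0169 + 0.0529 + 0.0004 = 0.4546
B_Swam = 1 / 0.4546 = 2.1997
Σp_Songᵢ² = 0.34² + 0.16² + 0.25² + 0.25² = 0.1156 + 0.0256 + 0.0625 + 0.0625 = 0.2662
B_Song = 1 / 0.2662 = 3.7566
Ranking by B (broadest → narrowest): Song Sparrow (3.76) > Lincoln's Sparrow (2.63) > Swamp Sparrow (2.20)

Song Sparrow > Lincoln's Sparrow > Swamp Sparrow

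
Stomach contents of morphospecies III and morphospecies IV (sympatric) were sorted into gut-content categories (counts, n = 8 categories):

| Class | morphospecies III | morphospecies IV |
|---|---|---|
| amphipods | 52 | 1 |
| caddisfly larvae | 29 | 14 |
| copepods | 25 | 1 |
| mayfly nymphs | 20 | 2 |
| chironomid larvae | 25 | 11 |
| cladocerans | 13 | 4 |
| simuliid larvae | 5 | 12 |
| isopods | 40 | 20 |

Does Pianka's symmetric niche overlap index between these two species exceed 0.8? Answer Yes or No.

No

Proportions for morphospecies III (n=209): 52/209=0.2488, 29/209=0.1388, 25/209=0.1196, 20/209=0.0957, 25/209=0.1196, 13/209=0.0622, 5/209=0.0239, 40/209=0.1914
Proportions for morphospecies IV (n=65): 1/65=0.0154, 14/65=0.2154, 1/65=0.0154, 2/65=0.0308, 11/65=0.1692, 4/65=0.0615, 12/65=0.1846, 20/65=0.3077
Σ p₁ᵢp₂ᵢ = 0.003832 + 0.029898 + 0.001842 + 0.002948 + 0.020236 + 0.003825 + 0.004412 + 0.058894 = 0.125887
Σp_1ᵢ² = 0.2488² + 0.1388² + 0.1196² + 0.0957² + 0.1196² + 0.0622² + 0.0239² + 0.1914² = 0.061901 + 0.019265 + 0.014304 + 0.009158 + 0.014304 + 0.003869 + 0.000571 + 0.036634 = 0.160006
Σp_2ᵢ² = 0.0154² + 0.2154² + 0.0154² + 0.0308² + 0.1692² + 0.0615² + 0.1846² + 0.3077² = 0.000237 + 0.046397 + 0.000237 + 0.000949 + 0.028629 + 0.003782 + 0.034077 + 0.094679 = 0.208987
O = 0.125887 / √(0.160006 × 0.208987) = 0.125887 / 0.1828638 = 0.6884
O = 0.6884 < 0.8 → No.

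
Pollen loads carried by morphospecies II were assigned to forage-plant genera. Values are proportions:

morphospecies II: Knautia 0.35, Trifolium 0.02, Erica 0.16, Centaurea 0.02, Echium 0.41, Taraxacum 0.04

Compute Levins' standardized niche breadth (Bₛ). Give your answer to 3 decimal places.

0.428

Σpᵢ² = 0.35² + 0.02² + 0.16² + 0.02² + 0.41² + 0.04² = 0.1225 + 0.0004 + 0.0256 + 0.0004 + 0.1681 + 0.0016 = 0.3186
B = 1 / 0.3186 = 3.13873
Bₛ = (B − 1)/(n − 1) = (3.13873 − 1)/(6 − 1) = 2.13873/5 = 0.42775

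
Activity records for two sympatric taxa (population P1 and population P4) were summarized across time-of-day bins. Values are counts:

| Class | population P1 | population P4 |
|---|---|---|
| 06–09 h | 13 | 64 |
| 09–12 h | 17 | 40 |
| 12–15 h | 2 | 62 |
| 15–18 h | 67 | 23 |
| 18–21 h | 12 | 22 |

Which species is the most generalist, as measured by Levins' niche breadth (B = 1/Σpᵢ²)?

Proportions for population P1 (n=111): 13/111=0.1171, 17/111=0.1532, 2/111=0.0180, 67/111=0.6036, 12/111=0.1081
Proportions for population P4 (n=211): 64/211=0.3033, 40/211=0.1896, 62/211=0.2938, 23/211=0.1090, 22/211=0.1043
Σp_P1ᵢ² = 0.1171² + 0.1532² + 0.0180² + 0.6036² + 0.1081² = 0.013712 + 0.023470 + 0.000324 + 0.364333 + 0.011686 = 0.413525
B_P1 = 1 / 0.413525 = 2.4182
Σp_P4ᵢ² = 0.3033² + 0.1896² + 0.2938² + 0.1090² + 0.1043² = 0.091991 + 0.035948 + 0.086318 + 0.011881 + 0.010878 = 0.237016
B_P4 = 1 / 0.237016 = 4.2191
Highest B → broadest niche (most generalist): population P4 (B = 4.22).

population P4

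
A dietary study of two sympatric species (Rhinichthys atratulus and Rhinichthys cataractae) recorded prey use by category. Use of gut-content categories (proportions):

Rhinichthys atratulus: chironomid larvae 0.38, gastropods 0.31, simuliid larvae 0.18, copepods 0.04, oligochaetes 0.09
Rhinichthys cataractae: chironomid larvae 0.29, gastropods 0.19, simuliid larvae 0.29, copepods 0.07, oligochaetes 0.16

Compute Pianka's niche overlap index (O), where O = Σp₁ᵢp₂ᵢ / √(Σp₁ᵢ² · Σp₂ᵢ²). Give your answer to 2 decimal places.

0.93

Σ p₁ᵢp₂ᵢ = 0.1102 + 0.0589 + 0.0522 + 0.0028 + 0.0144 = 0.2385
Σp_1ᵢ² = 0.38² + 0.31² + 0.18² + 0.04² + 0.09² = 0.1444 + 0.0961 + 0.0324 + 0.0016 + 0.0081 = 0.2826
Σp_2ᵢ² = 0.29² + 0.19² + 0.29² + 0.07² + 0.16² = 0.0841 + 0.0361 + 0.0841 + 0.0049 + 0.0256 = 0.2348
O = 0.2385 / √(0.2826 × 0.2348) = 0.2385 / 0.25759 = 0.9259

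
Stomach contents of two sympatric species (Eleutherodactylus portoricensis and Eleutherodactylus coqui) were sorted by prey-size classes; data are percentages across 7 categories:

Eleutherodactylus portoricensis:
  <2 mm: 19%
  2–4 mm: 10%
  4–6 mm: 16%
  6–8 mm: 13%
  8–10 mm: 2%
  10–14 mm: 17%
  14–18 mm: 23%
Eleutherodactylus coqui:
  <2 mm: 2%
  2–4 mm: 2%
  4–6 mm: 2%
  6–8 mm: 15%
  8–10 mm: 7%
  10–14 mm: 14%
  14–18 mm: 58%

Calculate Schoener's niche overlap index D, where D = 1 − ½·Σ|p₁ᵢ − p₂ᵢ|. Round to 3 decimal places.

Convert percentages to proportions (divide by 100).
Σ|p₁ᵢ − p₂ᵢ| = 0.17 + 0.08 + 0.14 + 0.02 + 0.05 + 0.03 + 0.35 = 0.84
D = 1 − ½ × 0.84 = 1 − 0.420 = 0.58000

0.580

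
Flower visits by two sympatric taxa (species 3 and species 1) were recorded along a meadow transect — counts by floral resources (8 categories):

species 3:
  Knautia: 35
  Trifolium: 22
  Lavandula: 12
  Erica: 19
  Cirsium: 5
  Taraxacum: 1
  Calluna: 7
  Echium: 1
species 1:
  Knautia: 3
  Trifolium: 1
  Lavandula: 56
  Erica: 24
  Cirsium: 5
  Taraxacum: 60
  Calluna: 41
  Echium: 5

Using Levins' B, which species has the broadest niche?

species 3

Proportions for species 3 (n=102): 35/102=0.3431, 22/102=0.2157, 12/102=0.1176, 19/102=0.1863, 5/102=0.0490, 1/102=0.0098, 7/102=0.0686, 1/102=0.0098
Proportions for species 1 (n=195): 3/195=0.0154, 1/195=0.0051, 56/195=0.2872, 24/195=0.1231, 5/195=0.0256, 60/195=0.3077, 41/195=0.2103, 5/195=0.0256
Σp_3ᵢ² = 0.3431² + 0.2157² + 0.1176² + 0.1863² + 0.0490² + 0.0098² + 0.0686² + 0.0098² = 0.117718 + 0.046526 + 0.013830 + 0.034708 + 0.002401 + 0.000096 + 0.004706 + 0.000096 = 0.220081
B_3 = 1 / 0.220081 = 4.5438
Σp_1ᵢ² = 0.0154² + 0.0051² + 0.2872² + 0.1231² + 0.0256² + 0.3077² + 0.2103² + 0.0256² = 0.000237 + 0.000026 + 0.082484 + 0.015154 + 0.000655 + 0.094679 + 0.044226 + 0.000655 = 0.238116
B_1 = 1 / 0.238116 = 4.1996
Highest B → broadest niche (most generalist): species 3 (B = 4.54).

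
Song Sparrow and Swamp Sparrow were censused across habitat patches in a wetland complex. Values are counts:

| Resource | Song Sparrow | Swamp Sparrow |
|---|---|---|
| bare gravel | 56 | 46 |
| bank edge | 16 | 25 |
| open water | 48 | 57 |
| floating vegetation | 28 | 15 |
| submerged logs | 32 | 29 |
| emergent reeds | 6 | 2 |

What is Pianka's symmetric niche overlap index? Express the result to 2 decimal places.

Proportions for Song Sparrow (n=186): 56/186=0.3011, 16/186=0.0860, 48/186=0.2581, 28/186=0.1505, 32/186=0.1720, 6/186=0.0323
Proportions for Swamp Sparrow (n=174): 46/174=0.2644, 25/174=0.1437, 57/174=0.3276, 15/174=0.0862, 29/174=0.1667, 2/174=0.0115
Σ p₁ᵢp₂ᵢ = 0.079611 + 0.012358 + 0.084554 + 0.012973 + 0.028672 + 0.000371 = 0.218539
Σp_1ᵢ² = 0.3011² + 0.0860² + 0.2581² + 0.1505² + 0.1720² + 0.0323² = 0.090661 + 0.007396 + 0.066616 + 0.022650 + 0.029584 + 0.001043 = 0.217950
Σp_2ᵢ² = 0.2644² + 0.1437² + 0.3276² + 0.0862² + 0.1667² + 0.0115² = 0.069907 + 0.020650 + 0.107322 + 0.007430 + 0.027789 + 0.000132 = 0.233230
O = 0.218539 / √(0.217950 × 0.233230) = 0.218539 / 0.2254606 = 0.9693

0.97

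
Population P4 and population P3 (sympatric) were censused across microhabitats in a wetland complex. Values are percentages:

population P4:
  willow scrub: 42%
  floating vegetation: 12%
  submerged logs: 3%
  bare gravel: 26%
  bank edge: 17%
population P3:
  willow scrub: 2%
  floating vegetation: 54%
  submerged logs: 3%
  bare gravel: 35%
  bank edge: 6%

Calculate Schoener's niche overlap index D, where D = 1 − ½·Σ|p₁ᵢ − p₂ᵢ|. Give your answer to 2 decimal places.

0.49

Convert percentages to proportions (divide by 100).
Σ|p₁ᵢ − p₂ᵢ| = 0.40 + 0.42 + 0.00 + 0.09 + 0.11 = 1.02
D = 1 − ½ × 1.02 = 1 − 0.510 = 0.4900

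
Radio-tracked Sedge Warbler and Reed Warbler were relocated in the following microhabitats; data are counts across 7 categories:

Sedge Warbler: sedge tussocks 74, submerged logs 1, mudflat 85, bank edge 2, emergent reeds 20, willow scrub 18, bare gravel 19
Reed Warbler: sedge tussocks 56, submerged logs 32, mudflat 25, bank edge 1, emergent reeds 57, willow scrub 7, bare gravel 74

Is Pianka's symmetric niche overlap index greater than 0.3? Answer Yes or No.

Yes

Proportions for Sedge Warbler (n=219): 74/219=0.3379, 1/219=0.0046, 85/219=0.3881, 2/219=0.0091, 20/219=0.0913, 18/219=0.0822, 19/219=0.0868
Proportions for Reed Warbler (n=252): 56/252=0.2222, 32/252=0.1270, 25/252=0.0992, 1/252=0.0040, 57/252=0.2262, 7/252=0.0278, 74/252=0.2937
Σ p₁ᵢp₂ᵢ = 0.075081 + 0.000584 + 0.038500 + 0.000036 + 0.020652 + 0.002285 + 0.025493 = 0.162631
Σp_1ᵢ² = 0.3379² + 0.0046² + 0.3881² + 0.0091² + 0.0913² + 0.0822² + 0.0868² = 0.114176 + 0.000021 + 0.150622 + 0.000083 + 0.008336 + 0.006757 + 0.007534 = 0.287529
Σp_2ᵢ² = 0.2222² + 0.1270² + 0.0992² + 0.0040² + 0.2262² + 0.0278² + 0.2937² = 0.049373 + 0.016129 + 0.009841 + 0.000016 + 0.051166 + 0.000773 + 0.086260 = 0.213558
O = 0.162631 / √(0.287529 × 0.213558) = 0.162631 / 0.2477985 = 0.6563
O = 0.6563 > 0.3 → Yes.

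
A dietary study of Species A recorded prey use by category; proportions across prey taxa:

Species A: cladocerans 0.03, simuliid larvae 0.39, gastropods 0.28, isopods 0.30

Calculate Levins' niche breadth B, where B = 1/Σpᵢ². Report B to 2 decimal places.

Σpᵢ² = 0.03² + 0.39² + 0.28² + 0.30² = 0.0009 + 0.1521 + 0.0784 + 0.0900 = 0.3214
B = 1 / 0.3214 = 3.1114

3.11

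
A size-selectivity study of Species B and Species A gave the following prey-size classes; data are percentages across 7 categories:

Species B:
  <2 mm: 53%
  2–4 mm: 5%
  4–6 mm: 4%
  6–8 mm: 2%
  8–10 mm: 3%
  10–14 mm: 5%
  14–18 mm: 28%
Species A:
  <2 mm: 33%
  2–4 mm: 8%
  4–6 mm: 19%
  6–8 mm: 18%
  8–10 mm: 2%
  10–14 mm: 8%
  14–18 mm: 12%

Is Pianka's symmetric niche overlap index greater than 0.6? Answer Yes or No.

Yes

Convert percentages to proportions (divide by 100).
Σ p₁ᵢp₂ᵢ = 0.1749 + 0.0040 + 0.0076 + 0.0036 + 0.0006 + 0.0040 + 0.0336 = 0.2283
Σp_1ᵢ² = 0.53² + 0.05² + 0.04² + 0.02² + 0.03² + 0.05² + 0.28² = 0.2809 + 0.0025 + 0.0016 + 0.0004 + 0.0009 + 0.0025 + 0.0784 = 0.3672
Σp_2ᵢ² = 0.33² + 0.08² + 0.19² + 0.18² + 0.02² + 0.08² + 0.12² = 0.1089 + 0.0064 + 0.0361 + 0.0324 + 0.0004 + 0.0064 + 0.0144 = 0.2050
O = 0.2283 / √(0.3672 × 0.2050) = 0.2283 / 0.27436 = 0.8321
O = 0.8321 > 0.6 → Yes.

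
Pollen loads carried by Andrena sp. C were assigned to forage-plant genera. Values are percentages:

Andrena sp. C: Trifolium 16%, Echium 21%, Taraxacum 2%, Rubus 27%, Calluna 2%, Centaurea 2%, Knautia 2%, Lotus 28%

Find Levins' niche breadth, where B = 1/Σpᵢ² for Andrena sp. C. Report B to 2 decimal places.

4.49

Convert percentages to proportions (divide by 100).
Σpᵢ² = 0.16² + 0.21² + 0.02² + 0.27² + 0.02² + 0.02² + 0.02² + 0.28² = 0.0256 + 0.0441 + 0.0004 + 0.0729 + 0.0004 + 0.0004 + 0.0004 + 0.0784 = 0.2226
B = 1 / 0.2226 = 4.4924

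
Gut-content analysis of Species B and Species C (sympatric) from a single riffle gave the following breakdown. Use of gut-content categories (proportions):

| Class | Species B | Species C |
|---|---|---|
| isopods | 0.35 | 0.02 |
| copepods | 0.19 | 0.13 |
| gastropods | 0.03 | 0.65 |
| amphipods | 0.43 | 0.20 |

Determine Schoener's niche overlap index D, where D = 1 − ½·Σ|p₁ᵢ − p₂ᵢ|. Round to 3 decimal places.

0.380

Σ|p₁ᵢ − p₂ᵢ| = 0.33 + 0.06 + 0.62 + 0.23 = 1.24
D = 1 − ½ × 1.24 = 1 − 0.620 = 0.38000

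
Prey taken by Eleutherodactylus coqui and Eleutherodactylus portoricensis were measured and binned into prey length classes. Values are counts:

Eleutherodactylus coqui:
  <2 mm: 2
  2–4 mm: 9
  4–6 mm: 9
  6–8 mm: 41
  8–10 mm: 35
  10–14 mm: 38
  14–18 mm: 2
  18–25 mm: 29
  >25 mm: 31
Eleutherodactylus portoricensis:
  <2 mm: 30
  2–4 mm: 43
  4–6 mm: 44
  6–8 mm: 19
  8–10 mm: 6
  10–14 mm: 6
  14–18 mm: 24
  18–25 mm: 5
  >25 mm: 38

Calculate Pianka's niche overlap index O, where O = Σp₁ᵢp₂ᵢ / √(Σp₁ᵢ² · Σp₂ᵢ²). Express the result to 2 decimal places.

0.51

Proportions for Eleutherodactylus coqui (n=196): 2/196=0.0102, 9/196=0.0459, 9/196=0.0459, 41/196=0.2092, 35/196=0.1786, 38/196=0.1939, 2/196=0.0102, 29/196=0.1480, 31/196=0.1582
Proportions for Eleutherodactylus portoricensis (n=215): 30/215=0.1395, 43/215=0.2000, 44/215=0.2047, 19/215=0.0884, 6/215=0.0279, 6/215=0.0279, 24/215=0.1116, 5/215=0.0233, 38/215=0.1767
Σ p₁ᵢp₂ᵢ = 0.001423 + 0.009180 + 0.009396 + 0.018493 + 0.004983 + 0.005410 + 0.001138 + 0.003448 + 0.027954 = 0.081425
Σp_1ᵢ² = 0.0102² + 0.0459² + 0.0459² + 0.2092² + 0.1786² + 0.1939² + 0.0102² + 0.1480² + 0.1582² = 0.000104 + 0.002107 + 0.002107 + 0.043765 + 0.031898 + 0.037597 + 0.000104 + 0.021904 + 0.025027 = 0.164613
Σp_2ᵢ² = 0.1395² + 0.2000² + 0.2047² + 0.0884² + 0.0279² + 0.0279² + 0.1116² + 0.0233² + 0.1767² = 0.019460 + 0.040000 + 0.041902 + 0.007815 + 0.000778 + 0.000778 + 0.012455 + 0.000543 + 0.031223 = 0.154954
O = 0.081425 / √(0.164613 × 0.154954) = 0.081425 / 0.1597105 = 0.5098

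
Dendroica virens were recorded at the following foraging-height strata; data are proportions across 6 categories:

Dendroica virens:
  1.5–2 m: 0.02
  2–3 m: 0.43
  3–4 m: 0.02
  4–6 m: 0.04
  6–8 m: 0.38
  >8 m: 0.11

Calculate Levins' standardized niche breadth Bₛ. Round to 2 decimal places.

0.38

Σpᵢ² = 0.02² + 0.43² + 0.02² + 0.04² + 0.38² + 0.11² = 0.0004 + 0.1849 + 0.0004 + 0.0016 + 0.1444 + 0.0121 = 0.3438
B = 1 / 0.3438 = 2.9087
Bₛ = (B − 1)/(n − 1) = (2.9087 − 1)/(6 − 1) = 1.9087/5 = 0.3817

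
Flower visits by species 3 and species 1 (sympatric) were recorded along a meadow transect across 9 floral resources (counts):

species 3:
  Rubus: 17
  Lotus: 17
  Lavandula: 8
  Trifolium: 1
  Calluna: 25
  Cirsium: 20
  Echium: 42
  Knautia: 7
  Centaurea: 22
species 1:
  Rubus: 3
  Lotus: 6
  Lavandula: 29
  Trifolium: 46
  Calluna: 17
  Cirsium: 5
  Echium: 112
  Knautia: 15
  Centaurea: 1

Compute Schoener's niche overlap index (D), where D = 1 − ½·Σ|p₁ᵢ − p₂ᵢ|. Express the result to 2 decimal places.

Proportions for species 3 (n=159): 17/159=0.1069, 17/159=0.1069, 8/159=0.0503, 1/159=0.0063, 25/159=0.1572, 20/159=0.1258, 42/159=0.2642, 7/159=0.0440, 22/159=0.1384
Proportions for species 1 (n=234): 3/234=0.0128, 6/234=0.0256, 29/234=0.1239, 46/234=0.1966, 17/234=0.0726, 5/234=0.0214, 112/234=0.4786, 15/234=0.0641, 1/234=0.0043
Σ|p₁ᵢ − p₂ᵢ| = 0.0941 + 0.0813 + 0.0736 + 0.1903 + 0.0846 + 0.1044 + 0.2144 + 0.0201 + 0.1341 = 0.9969
D = 1 − ½ × 0.9969 = 1 − 0.49845 = 0.50155

0.50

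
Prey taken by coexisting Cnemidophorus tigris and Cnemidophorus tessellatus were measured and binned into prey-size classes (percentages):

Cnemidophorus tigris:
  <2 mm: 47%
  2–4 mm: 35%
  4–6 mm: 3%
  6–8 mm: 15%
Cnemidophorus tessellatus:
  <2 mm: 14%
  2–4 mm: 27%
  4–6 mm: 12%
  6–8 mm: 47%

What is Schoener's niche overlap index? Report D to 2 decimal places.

0.59

Convert percentages to proportions (divide by 100).
Σ|p₁ᵢ − p₂ᵢ| = 0.33 + 0.08 + 0.09 + 0.32 = 0.82
D = 1 − ½ × 0.82 = 1 − 0.410 = 0.5900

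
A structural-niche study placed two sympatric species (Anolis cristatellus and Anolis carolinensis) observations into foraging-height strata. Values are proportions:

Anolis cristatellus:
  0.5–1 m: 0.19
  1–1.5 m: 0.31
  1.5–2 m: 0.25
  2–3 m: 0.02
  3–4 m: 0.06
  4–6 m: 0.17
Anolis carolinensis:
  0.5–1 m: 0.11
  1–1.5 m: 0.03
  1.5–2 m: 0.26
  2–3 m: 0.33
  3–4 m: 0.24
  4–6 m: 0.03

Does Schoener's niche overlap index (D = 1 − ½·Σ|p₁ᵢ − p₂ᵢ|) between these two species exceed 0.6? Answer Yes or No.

No

Σ|p₁ᵢ − p₂ᵢ| = 0.08 + 0.28 + 0.01 + 0.31 + 0.18 + 0.14 = 1.00
D = 1 − ½ × 1.00 = 1 − 0.500 = 0.5000
D = 0.5000 < 0.6 → No.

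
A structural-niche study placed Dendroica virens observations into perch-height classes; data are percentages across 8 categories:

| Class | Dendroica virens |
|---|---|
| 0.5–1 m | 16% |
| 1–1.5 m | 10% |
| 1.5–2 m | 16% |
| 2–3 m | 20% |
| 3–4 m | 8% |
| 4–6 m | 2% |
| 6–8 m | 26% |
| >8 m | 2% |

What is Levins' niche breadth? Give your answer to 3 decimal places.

Convert percentages to proportions (divide by 100).
Σpᵢ² = 0.16² + 0.10² + 0.16² + 0.20² + 0.08² + 0.02² + 0.26² + 0.02² = 0.0256 + 0.0100 + 0.0256 + 0.0400 + 0.0064 + 0.0004 + 0.0676 + 0.0004 = 0.1760
B = 1 / 0.1760 = 5.68182

5.682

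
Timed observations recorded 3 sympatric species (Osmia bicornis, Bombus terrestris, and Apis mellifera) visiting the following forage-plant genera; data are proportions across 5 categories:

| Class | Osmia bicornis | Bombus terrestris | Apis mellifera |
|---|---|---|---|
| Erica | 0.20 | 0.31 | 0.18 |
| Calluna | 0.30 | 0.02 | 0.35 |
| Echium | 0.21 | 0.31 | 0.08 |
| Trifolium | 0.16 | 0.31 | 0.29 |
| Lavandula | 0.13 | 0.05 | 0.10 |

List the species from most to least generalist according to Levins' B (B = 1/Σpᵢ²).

Osmia bicornis > Apis mellifera > Bombus terrestris

Σp_bicoᵢ² = 0.20² + 0.30² + 0.21² + 0.16² + 0.13² = 0.0400 + 0.0900 + 0.0441 + 0.0256 + 0.0169 = 0.2166
B_bico = 1 / 0.2166 = 4.6168
Σp_terrᵢ² = 0.31² + 0.02² + 0.31² + 0.31² + 0.05² = 0.0961 + 0.0004 + 0.0961 + 0.0961 + 0.0025 = 0.2912
B_terr = 1 / 0.2912 = 3.4341
Σp_mellᵢ² = 0.18² + 0.35² + 0.08² + 0.29² + 0.10² = 0.0324 + 0.1225 + 0.0064 + 0.0841 + 0.0100 = 0.2554
B_mell = 1 / 0.2554 = 3.9154
Ranking by B (broadest → narrowest): Osmia bicornis (4.62) > Apis mellifera (3.92) > Bombus terrestris (3.43)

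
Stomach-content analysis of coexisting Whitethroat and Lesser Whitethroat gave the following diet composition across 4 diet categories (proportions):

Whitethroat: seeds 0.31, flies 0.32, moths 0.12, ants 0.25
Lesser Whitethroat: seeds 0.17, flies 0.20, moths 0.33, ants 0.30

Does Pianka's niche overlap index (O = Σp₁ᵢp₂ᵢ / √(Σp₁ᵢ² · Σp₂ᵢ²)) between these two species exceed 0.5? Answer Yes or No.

Yes

Σ p₁ᵢp₂ᵢ = 0.0527 + 0.0640 + 0.0396 + 0.0750 = 0.2313
Σp_1ᵢ² = 0.31² + 0.32² + 0.12² + 0.25² = 0.0961 + 0.1024 + 0.0144 + 0.0625 = 0.2754
Σp_2ᵢ² = 0.17² + 0.20² + 0.33² + 0.30² = 0.0289 + 0.0400 + 0.1089 + 0.0900 = 0.2678
O = 0.2313 / √(0.2754 × 0.2678) = 0.2313 / 0.27157 = 0.8517
O = 0.8517 > 0.5 → Yes.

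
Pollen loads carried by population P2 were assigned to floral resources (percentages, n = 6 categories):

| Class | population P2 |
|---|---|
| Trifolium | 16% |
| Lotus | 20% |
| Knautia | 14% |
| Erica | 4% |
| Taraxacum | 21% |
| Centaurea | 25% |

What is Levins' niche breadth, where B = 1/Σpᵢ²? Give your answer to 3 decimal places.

5.171

Convert percentages to proportions (divide by 100).
Σpᵢ² = 0.16² + 0.20² + 0.14² + 0.04² + 0.21² + 0.25² = 0.0256 + 0.0400 + 0.0196 + 0.0016 + 0.0441 + 0.0625 = 0.1934
B = 1 / 0.1934 = 5.17063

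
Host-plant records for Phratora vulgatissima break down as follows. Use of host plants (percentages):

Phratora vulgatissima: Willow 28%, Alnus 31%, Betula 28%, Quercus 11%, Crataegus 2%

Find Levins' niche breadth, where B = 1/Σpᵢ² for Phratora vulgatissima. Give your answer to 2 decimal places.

Convert percentages to proportions (divide by 100).
Σpᵢ² = 0.28² + 0.31² + 0.28² + 0.11² + 0.02² = 0.0784 + 0.0961 + 0.0784 + 0.0121 + 0.0004 = 0.2654
B = 1 / 0.2654 = 3.7679

3.77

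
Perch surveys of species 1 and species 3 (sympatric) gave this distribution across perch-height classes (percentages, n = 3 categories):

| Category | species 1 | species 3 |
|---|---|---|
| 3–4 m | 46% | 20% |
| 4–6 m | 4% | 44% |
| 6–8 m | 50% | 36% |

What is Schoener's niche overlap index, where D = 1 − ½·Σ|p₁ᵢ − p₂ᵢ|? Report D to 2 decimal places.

Convert percentages to proportions (divide by 100).
Σ|p₁ᵢ − p₂ᵢ| = 0.26 + 0.40 + 0.14 = 0.80
D = 1 − ½ × 0.80 = 1 − 0.400 = 0.6000

0.60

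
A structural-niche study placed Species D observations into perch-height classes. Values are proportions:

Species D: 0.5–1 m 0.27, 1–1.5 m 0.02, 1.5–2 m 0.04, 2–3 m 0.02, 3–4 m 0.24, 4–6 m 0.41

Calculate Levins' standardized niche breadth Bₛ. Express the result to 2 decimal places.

Σpᵢ² = 0.27² + 0.02² + 0.04² + 0.02² + 0.24² + 0.41² = 0.0729 + 0.0004 + 0.0016 + 0.0004 + 0.0576 + 0.1681 = 0.3010
B = 1 / 0.3010 = 3.3223
Bₛ = (B − 1)/(n − 1) = (3.3223 − 1)/(6 − 1) = 2.3223/5 = 0.4645

0.46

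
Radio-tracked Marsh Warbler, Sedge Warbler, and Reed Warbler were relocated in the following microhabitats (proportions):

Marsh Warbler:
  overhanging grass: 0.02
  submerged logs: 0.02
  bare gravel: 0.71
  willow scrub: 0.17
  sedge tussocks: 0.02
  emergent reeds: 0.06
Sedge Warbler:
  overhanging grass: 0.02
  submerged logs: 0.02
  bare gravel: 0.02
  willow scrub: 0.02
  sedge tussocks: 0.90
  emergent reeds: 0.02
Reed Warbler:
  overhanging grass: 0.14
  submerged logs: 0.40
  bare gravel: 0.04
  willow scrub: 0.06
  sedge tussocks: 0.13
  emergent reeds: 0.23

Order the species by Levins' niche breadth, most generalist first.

Σp_Marsᵢ² = 0.02² + 0.02² + 0.71² + 0.17² + 0.02² + 0.06² = 0.0004 + 0.0004 + 0.5041 + 0.0289 + 0.0004 + 0.0036 = 0.5378
B_Mars = 1 / 0.5378 = 1.8594
Σp_Sedgᵢ² = 0.02² + 0.02² + 0.02² + 0.02² + 0.90² + 0.02² = 0.0004 + 0.0004 + 0.0004 + 0.0004 + 0.8100 + 0.0004 = 0.8120
B_Sedg = 1 / 0.8120 = 1.2315
Σp_Reedᵢ² = 0.14² + 0.40² + 0.04² + 0.06² + 0.13² + 0.23² = 0.0196 + 0.1600 + 0.0016 + 0.0036 + 0.0169 + 0.0529 = 0.2546
B_Reed = 1 / 0.2546 = 3.9277
Ranking by B (broadest → narrowest): Reed Warbler (3.93) > Marsh Warbler (1.86) > Sedge Warbler (1.23)

Reed Warbler > Marsh Warbler > Sedge Warbler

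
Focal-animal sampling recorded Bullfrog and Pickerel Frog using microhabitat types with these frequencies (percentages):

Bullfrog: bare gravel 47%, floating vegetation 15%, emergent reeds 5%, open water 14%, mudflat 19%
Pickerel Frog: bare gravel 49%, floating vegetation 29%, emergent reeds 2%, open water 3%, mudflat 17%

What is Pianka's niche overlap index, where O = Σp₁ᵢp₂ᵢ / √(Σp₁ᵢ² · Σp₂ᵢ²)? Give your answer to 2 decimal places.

Convert percentages to proportions (divide by 100).
Σ p₁ᵢp₂ᵢ = 0.2303 + 0.0435 + 0.0010 + 0.0042 + 0.0323 = 0.3113
Σp_1ᵢ² = 0.47² + 0.15² + 0.05² + 0.14² + 0.19² = 0.2209 + 0.0225 + 0.0025 + 0.0196 + 0.0361 = 0.3016
Σp_2ᵢ² = 0.49² + 0.29² + 0.02² + 0.03² + 0.17² = 0.2401 + 0.0841 + 0.0004 + 0.0009 + 0.0289 = 0.3544
O = 0.3113 / √(0.3016 × 0.3544) = 0.3113 / 0.32694 = 0.9522

0.95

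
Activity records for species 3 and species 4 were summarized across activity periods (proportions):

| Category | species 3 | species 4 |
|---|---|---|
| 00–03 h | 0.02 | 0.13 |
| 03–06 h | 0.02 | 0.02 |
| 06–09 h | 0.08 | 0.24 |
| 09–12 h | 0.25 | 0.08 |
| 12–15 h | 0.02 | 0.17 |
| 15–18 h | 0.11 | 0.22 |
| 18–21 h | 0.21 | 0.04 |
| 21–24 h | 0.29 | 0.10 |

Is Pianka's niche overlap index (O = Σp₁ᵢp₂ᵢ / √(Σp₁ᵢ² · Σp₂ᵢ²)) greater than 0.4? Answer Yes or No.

Σ p₁ᵢp₂ᵢ = 0.0026 + 0.0004 + 0.0192 + 0.0200 + 0.0034 + 0.0242 + 0.0084 + 0.0290 = 0.1072
Σp_1ᵢ² = 0.02² + 0.02² + 0.08² + 0.25² + 0.02² + 0.11² + 0.21² + 0.29² = 0.0004 + 0.0004 + 0.0064 + 0.0625 + 0.0004 + 0.0121 + 0.0441 + 0.0841 = 0.2104
Σp_2ᵢ² = 0.13² + 0.02² + 0.24² + 0.08² + 0.17² + 0.22² + 0.04² + 0.10² = 0.0169 + 0.0004 + 0.0576 + 0.0064 + 0.0289 + 0.0484 + 0.0016 + 0.0100 = 0.1702
O = 0.1072 / √(0.2104 × 0.1702) = 0.1072 / 0.18924 = 0.5665
O = 0.5665 > 0.4 → Yes.

Yes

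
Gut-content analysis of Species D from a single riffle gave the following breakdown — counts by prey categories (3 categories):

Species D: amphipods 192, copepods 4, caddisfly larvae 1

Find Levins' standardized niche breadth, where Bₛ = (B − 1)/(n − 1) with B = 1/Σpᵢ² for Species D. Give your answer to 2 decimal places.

Proportions for Species D (n=197): 192/197=0.9746, 4/197=0.0203, 1/197=0.0051
Σpᵢ² = 0.9746² + 0.0203² + 0.0051² = 0.949845 + 0.000412 + 0.000026 = 0.950283
B = 1 / 0.950283 = 1.0523
Bₛ = (B − 1)/(n − 1) = (1.0523 − 1)/(3 − 1) = 0.0523/2 = 0.0262

0.03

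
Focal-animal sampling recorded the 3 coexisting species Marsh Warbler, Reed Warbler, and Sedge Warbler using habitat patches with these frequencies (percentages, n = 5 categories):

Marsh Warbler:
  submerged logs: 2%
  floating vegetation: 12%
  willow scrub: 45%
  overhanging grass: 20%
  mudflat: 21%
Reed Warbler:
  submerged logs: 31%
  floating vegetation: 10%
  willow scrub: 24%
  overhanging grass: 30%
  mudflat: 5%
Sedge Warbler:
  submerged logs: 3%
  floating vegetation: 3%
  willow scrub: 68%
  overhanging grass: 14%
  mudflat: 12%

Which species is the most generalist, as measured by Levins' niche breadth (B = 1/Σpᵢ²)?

Reed Warbler

Convert percentages to proportions (divide by 100).
Σp_Marsᵢ² = 0.02² + 0.12² + 0.45² + 0.20² + 0.21² = 0.0004 + 0.0144 + 0.2025 + 0.0400 + 0.0441 = 0.3014
B_Mars = 1 / 0.3014 = 3.3179
Σp_Reedᵢ² = 0.31² + 0.10² + 0.24² + 0.30² + 0.05² = 0.0961 + 0.0100 + 0.0576 + 0.0900 + 0.0025 = 0.2562
B_Reed = 1 / 0.2562 = 3.9032
Σp_Sedgᵢ² = 0.03² + 0.03² + 0.68² + 0.14² + 0.12² = 0.0009 + 0.0009 + 0.4624 + 0.0196 + 0.0144 = 0.4982
B_Sedg = 1 / 0.4982 = 2.0072
Highest B → broadest niche (most generalist): Reed Warbler (B = 3.90).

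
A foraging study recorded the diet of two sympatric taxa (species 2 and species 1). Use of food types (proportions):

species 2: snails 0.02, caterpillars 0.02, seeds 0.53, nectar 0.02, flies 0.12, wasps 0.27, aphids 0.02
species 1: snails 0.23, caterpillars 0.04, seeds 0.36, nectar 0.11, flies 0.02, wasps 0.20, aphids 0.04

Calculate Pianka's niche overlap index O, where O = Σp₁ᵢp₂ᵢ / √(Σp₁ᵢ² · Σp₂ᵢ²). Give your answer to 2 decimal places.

0.86

Σ p₁ᵢp₂ᵢ = 0.0046 + 0.0008 + 0.1908 + 0.0022 + 0.0024 + 0.0540 + 0.0008 = 0.2556
Σp_1ᵢ² = 0.02² + 0.02² + 0.53² + 0.02² + 0.12² + 0.27² + 0.02² = 0.0004 + 0.0004 + 0.2809 + 0.0004 + 0.0144 + 0.0729 + 0.0004 = 0.3698
Σp_2ᵢ² = 0.23² + 0.04² + 0.36² + 0.11² + 0.02² + 0.20² + 0.04² = 0.0529 + 0.0016 + 0.1296 + 0.0121 + 0.0004 + 0.0400 + 0.0016 = 0.2382
O = 0.2556 / √(0.3698 × 0.2382) = 0.2556 / 0.29679 = 0.8612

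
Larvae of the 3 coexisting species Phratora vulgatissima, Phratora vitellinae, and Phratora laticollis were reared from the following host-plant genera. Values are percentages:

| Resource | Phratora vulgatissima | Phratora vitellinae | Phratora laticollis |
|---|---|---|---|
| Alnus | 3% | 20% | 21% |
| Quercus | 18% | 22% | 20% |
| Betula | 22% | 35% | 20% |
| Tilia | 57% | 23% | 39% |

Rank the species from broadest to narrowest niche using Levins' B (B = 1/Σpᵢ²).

Convert percentages to proportions (divide by 100).
Σp_vulgᵢ² = 0.03² + 0.18² + 0.22² + 0.57² = 0.0009 + 0.0324 + 0.0484 + 0.3249 = 0.4066
B_vulg = 1 / 0.4066 = 2.4594
Σp_viteᵢ² = 0.20² + 0.22² + 0.35² + 0.23² = 0.0400 + 0.0484 + 0.1225 + 0.0529 = 0.2638
B_vite = 1 / 0.2638 = 3.7908
Σp_latiᵢ² = 0.21² + 0.20² + 0.20² + 0.39² = 0.0441 + 0.0400 + 0.0400 + 0.1521 = 0.2762
B_lati = 1 / 0.2762 = 3.6206
Ranking by B (broadest → narrowest): Phratora vitellinae (3.79) > Phratora laticollis (3.62) > Phratora vulgatissima (2.46)

Phratora vitellinae > Phratora laticollis > Phratora vulgatissima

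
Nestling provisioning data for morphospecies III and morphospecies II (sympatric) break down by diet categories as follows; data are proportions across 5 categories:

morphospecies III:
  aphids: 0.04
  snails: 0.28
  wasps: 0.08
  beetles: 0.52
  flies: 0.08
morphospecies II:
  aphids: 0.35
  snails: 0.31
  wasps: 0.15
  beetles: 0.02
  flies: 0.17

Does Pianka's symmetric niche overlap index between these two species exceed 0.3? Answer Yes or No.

Σ p₁ᵢp₂ᵢ = 0.0140 + 0.0868 + 0.0120 + 0.0104 + 0.0136 = 0.1368
Σp_1ᵢ² = 0.04² + 0.28² + 0.08² + 0.52² + 0.08² = 0.0016 + 0.0784 + 0.0064 + 0.2704 + 0.0064 = 0.3632
Σp_2ᵢ² = 0.35² + 0.31² + 0.15² + 0.02² + 0.17² = 0.1225 + 0.0961 + 0.0225 + 0.0004 + 0.0289 = 0.2704
O = 0.1368 / √(0.3632 × 0.2704) = 0.1368 / 0.31338 = 0.4365
O = 0.4365 > 0.3 → Yes.

Yes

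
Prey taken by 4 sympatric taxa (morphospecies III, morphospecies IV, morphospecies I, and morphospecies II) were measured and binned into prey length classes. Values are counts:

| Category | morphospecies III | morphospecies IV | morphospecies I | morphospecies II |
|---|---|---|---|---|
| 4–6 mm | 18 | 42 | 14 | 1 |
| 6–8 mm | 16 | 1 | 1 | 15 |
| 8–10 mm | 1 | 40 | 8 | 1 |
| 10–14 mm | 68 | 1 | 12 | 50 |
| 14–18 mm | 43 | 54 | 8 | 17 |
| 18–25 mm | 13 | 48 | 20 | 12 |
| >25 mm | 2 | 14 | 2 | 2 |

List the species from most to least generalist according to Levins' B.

Proportions for morphospecies III (n=161): 18/161=0.1118, 16/161=0.0994, 1/161=0.0062, 68/161=0.4224, 43/161=0.2671, 13/161=0.0807, 2/161=0.0124
Proportions for morphospecies IV (n=200): 42/200=0.2100, 1/200=0.0050, 40/200=0.2000, 1/200=0.0050, 54/200=0.2700, 48/200=0.2400, 14/200=0.0700
Proportions for morphospecies I (n=65): 14/65=0.2154, 1/65=0.0154, 8/65=0.1231, 12/65=0.1846, 8/65=0.1231, 20/65=0.3077, 2/65=0.0308
Proportions for morphospecies II (n=98): 1/98=0.0102, 15/98=0.1531, 1/98=0.0102, 50/98=0.5102, 17/98=0.1735, 12/98=0.1224, 2/98=0.0204
Σp_IIIᵢ² = 0.1118² + 0.0994² + 0.0062² + 0.4224² + 0.2671² + 0.0807² + 0.0124² = 0.012499 + 0.009880 + 0.000038 + 0.178422 + 0.071342 + 0.006512 + 0.000154 = 0.278847
B_III = 1 / 0.278847 = 3.5862
Σp_IVᵢ² = 0.2100² + 0.0050² + 0.2000² + 0.0050² + 0.2700² + 0.2400² + 0.0700² = 0.044100 + 0.000025 + 0.040000 + 0.000025 + 0.072900 + 0.057600 + 0.004900 = 0.219550
B_IV = 1 / 0.219550 = 4.5548
Σp_Iᵢ² = 0.2154² + 0.0154² + 0.1231² + 0.1846² + 0.1231² + 0.3077² + 0.0308² = 0.046397 + 0.000237 + 0.015154 + 0.034077 + 0.015154 + 0.094679 + 0.000949 = 0.206647
B_I = 1 / 0.206647 = 4.8392
Σp_IIᵢ² = 0.0102² + 0.1531² + 0.0102² + 0.5102² + 0.1735² + 0.1224² + 0.0204² = 0.000104 + 0.023440 + 0.000104 + 0.260304 + 0.030102 + 0.014982 + 0.000416 = 0.329452
B_II = 1 / 0.329452 = 3.0353
Ranking by B (broadest → narrowest): morphospecies I (4.84) > morphospecies IV (4.55) > morphospecies III (3.59) > morphospecies II (3.04)

morphospecies I > morphospecies IV > morphospecies III > morphospecies II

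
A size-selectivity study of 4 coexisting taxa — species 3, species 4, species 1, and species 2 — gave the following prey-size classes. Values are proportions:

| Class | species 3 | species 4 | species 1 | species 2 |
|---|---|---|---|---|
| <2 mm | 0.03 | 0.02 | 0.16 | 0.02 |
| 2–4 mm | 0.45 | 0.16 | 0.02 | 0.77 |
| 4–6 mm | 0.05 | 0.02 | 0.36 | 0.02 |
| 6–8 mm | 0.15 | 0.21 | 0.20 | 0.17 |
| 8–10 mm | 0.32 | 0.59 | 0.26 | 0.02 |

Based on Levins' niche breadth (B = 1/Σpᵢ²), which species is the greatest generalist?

species 1

Σp_3ᵢ² = 0.03² + 0.45² + 0.05² + 0.15² + 0.32² = 0.0009 + 0.2025 + 0.0025 + 0.0225 + 0.1024 = 0.3308
B_3 = 1 / 0.3308 = 3.0230
Σp_4ᵢ² = 0.02² + 0.16² + 0.02² + 0.21² + 0.59² = 0.0004 + 0.0256 + 0.0004 + 0.0441 + 0.3481 = 0.4186
B_4 = 1 / 0.4186 = 2.3889
Σp_1ᵢ² = 0.16² + 0.02² + 0.36² + 0.20² + 0.26² = 0.0256 + 0.0004 + 0.1296 + 0.0400 + 0.0676 = 0.2632
B_1 = 1 / 0.2632 = 3.7994
Σp_2ᵢ² = 0.02² + 0.77² + 0.02² + 0.17² + 0.02² = 0.0004 + 0.5929 + 0.0004 + 0.0289 + 0.0004 = 0.6230
B_2 = 1 / 0.6230 = 1.6051
Highest B → broadest niche (most generalist): species 1 (B = 3.80).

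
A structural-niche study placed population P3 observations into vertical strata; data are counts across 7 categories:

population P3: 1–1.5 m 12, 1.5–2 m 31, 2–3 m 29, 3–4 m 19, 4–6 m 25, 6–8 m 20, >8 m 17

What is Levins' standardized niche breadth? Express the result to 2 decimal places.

0.91

Proportions for population P3 (n=153): 12/153=0.0784, 31/153=0.2026, 29/153=0.1895, 19/153=0.1242, 25/153=0.1634, 20/153=0.1307, 17/153=0.1111
Σpᵢ² = 0.0784² + 0.2026² + 0.1895² + 0.1242² + 0.1634² + 0.1307² + 0.1111² = 0.006147 + 0.041047 + 0.035910 + 0.015426 + 0.026700 + 0.017082 + 0.012343 = 0.154655
B = 1 / 0.154655 = 6.4660
Bₛ = (B − 1)/(n − 1) = (6.4660 − 1)/(7 − 1) = 5.4660/6 = 0.9110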